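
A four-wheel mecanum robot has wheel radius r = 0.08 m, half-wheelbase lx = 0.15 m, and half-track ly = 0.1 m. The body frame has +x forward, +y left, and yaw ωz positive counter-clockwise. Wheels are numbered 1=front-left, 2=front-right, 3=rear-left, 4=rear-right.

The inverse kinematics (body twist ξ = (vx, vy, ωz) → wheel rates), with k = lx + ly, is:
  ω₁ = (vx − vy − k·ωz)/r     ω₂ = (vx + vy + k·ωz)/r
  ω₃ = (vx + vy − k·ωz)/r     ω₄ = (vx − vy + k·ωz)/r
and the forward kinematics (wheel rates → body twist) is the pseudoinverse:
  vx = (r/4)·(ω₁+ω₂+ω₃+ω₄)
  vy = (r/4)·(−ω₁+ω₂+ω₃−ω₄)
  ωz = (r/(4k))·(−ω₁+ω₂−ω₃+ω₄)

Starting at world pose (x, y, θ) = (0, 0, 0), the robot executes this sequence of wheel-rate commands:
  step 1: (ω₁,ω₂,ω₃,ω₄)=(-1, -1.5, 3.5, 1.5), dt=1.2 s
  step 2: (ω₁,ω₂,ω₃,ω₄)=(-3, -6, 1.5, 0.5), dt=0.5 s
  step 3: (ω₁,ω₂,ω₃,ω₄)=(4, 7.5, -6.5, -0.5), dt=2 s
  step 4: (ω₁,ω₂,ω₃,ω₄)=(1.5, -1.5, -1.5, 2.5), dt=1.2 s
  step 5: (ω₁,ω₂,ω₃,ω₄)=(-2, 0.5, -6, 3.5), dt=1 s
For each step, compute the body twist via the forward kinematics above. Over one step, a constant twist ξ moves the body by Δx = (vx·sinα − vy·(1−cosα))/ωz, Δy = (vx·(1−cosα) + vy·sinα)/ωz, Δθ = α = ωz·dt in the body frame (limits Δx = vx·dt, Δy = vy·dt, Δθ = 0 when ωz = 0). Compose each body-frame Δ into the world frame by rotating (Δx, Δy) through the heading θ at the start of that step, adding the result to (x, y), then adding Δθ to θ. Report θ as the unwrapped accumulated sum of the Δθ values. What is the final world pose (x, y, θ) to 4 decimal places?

step 1: ξ=(vx,vy,ωz)=(0.0500, 0.0300, -0.2000), dt=1.2 → body Δ=(0.0637, 0.0285, -0.2400) → world pose (0.0637, 0.0285, -0.2400)
step 2: ξ=(vx,vy,ωz)=(-0.1400, -0.0400, -0.3200), dt=0.5 → body Δ=(-0.0713, -0.0143, -0.1600) → world pose (-0.0089, 0.0315, -0.4000)
step 3: ξ=(vx,vy,ωz)=(0.0900, -0.0500, 0.7600), dt=2.0 → body Δ=(0.1807, 0.0467, 1.5200) → world pose (0.1757, 0.0042, 1.1200)
step 4: ξ=(vx,vy,ωz)=(0.0200, -0.1400, 0.0800), dt=1.2 → body Δ=(0.0320, -0.1666, 0.0960) → world pose (0.3396, -0.0396, 1.2160)
step 5: ξ=(vx,vy,ωz)=(-0.0800, -0.1400, 0.9600), dt=1.0 → body Δ=(-0.0061, -0.1550, 0.9600) → world pose (0.4828, -0.0991, 2.1760)

(0.4828, -0.0991, 2.1760)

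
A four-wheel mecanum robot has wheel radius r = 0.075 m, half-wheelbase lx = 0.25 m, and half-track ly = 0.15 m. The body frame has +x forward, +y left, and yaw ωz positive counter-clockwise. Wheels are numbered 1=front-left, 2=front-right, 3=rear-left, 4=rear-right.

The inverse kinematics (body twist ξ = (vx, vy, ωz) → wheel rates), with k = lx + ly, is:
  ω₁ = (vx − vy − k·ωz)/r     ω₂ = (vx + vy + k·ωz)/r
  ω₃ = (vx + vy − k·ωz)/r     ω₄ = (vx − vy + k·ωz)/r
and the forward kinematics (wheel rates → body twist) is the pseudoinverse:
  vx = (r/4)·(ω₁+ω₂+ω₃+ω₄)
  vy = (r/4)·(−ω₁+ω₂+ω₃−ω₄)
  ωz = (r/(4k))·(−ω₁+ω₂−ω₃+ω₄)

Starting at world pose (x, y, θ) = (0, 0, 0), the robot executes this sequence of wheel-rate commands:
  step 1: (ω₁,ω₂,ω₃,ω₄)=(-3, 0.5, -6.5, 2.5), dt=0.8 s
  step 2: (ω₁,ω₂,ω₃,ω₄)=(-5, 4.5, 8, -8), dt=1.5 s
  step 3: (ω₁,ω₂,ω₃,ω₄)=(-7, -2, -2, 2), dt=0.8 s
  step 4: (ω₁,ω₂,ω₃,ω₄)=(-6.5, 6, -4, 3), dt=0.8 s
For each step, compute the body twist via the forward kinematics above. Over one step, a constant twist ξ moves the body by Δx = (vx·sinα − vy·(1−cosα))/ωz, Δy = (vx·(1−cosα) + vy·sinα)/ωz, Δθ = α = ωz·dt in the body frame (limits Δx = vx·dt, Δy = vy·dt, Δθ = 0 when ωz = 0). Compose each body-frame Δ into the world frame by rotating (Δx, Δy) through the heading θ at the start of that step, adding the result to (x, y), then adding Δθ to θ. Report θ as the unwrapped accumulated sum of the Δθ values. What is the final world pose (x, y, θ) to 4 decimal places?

step 1: ξ=(vx,vy,ωz)=(-0.1219, -0.1031, 0.5859), dt=0.8 → body Δ=(-0.0750, -0.1019, 0.4687) → world pose (-0.0750, -0.1019, 0.4687)
step 2: ξ=(vx,vy,ωz)=(-0.0094, 0.4781, -0.3047), dt=1.5 → body Δ=(0.1475, 0.6956, -0.4570) → world pose (-0.2577, 0.5853, 0.0117)
step 3: ξ=(vx,vy,ωz)=(-0.1688, 0.0188, 0.4219), dt=0.8 → body Δ=(-0.1350, -0.0078, 0.3375) → world pose (-0.3925, 0.5758, 0.3492)
step 4: ξ=(vx,vy,ωz)=(-0.0281, 0.1031, 0.9141), dt=0.8 → body Δ=(-0.0494, 0.0675, 0.7312) → world pose (-0.4620, 0.6224, 1.0805)

(-0.4620, 0.6224, 1.0805)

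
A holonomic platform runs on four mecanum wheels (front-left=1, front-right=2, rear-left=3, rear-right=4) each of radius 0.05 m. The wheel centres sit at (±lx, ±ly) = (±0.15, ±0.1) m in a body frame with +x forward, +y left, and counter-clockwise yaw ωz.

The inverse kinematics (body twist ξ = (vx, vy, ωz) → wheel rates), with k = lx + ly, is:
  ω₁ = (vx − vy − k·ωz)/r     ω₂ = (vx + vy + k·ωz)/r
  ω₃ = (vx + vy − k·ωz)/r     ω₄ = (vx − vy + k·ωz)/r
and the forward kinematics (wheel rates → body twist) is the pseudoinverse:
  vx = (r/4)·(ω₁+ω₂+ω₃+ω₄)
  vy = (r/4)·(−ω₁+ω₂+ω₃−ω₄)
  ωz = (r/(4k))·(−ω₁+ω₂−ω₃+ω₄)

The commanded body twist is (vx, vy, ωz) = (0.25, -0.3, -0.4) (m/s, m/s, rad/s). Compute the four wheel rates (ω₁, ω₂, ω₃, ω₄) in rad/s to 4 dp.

k = lx + ly = 0.15 + 0.1 = 0.2500;  k·ωz = 0.2500·-0.4 = -0.1000
ω₁ (FL) = (vx − vy − k·ωz)/r = 0.6500/0.05 = 13.0000
ω₂ (FR) = (vx + vy + k·ωz)/r = -0.1500/0.05 = -3.0000
ω₃ (RL) = (vx + vy − k·ωz)/r = 0.0500/0.05 = 1.0000
ω₄ (RR) = (vx − vy + k·ωz)/r = 0.4500/0.05 = 9.0000

(13.0000, -3.0000, 1.0000, 9.0000)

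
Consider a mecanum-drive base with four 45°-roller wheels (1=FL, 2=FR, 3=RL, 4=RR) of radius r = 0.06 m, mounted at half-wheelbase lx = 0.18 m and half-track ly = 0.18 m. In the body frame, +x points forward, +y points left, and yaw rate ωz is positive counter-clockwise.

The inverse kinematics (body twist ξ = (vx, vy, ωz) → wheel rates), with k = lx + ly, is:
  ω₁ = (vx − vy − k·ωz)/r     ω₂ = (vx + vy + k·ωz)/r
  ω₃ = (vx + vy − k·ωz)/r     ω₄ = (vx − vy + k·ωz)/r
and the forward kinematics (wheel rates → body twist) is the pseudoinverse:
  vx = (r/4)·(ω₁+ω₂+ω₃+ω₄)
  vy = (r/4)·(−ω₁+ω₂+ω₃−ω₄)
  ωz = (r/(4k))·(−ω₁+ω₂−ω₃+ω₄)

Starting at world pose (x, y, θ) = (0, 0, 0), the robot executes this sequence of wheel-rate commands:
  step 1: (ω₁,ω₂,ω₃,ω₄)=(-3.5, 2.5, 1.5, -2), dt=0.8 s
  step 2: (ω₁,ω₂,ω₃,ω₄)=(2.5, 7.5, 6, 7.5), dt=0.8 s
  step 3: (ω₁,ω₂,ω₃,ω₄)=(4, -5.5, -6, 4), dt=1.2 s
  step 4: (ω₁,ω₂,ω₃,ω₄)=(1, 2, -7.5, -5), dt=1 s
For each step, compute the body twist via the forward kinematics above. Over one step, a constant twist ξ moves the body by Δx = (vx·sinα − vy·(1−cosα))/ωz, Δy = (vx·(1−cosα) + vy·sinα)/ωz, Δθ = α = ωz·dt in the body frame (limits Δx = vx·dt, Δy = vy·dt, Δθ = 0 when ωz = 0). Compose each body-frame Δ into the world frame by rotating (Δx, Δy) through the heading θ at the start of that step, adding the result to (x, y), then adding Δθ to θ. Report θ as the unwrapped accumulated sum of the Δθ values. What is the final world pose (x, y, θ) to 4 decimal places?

step 1: ξ=(vx,vy,ωz)=(-0.0225, 0.1425, 0.1042), dt=0.8 → body Δ=(-0.0227, 0.1131, 0.0833) → world pose (-0.0227, 0.1131, 0.0833)
step 2: ξ=(vx,vy,ωz)=(0.3525, 0.0525, 0.2708), dt=0.8 → body Δ=(0.2753, 0.0721, 0.2167) → world pose (0.2456, 0.2079, 0.3000)
step 3: ξ=(vx,vy,ωz)=(-0.0525, -0.2925, 0.0208), dt=1.2 → body Δ=(-0.0586, -0.3518, 0.0250) → world pose (0.2935, -0.1455, 0.3250)
step 4: ξ=(vx,vy,ωz)=(-0.1425, -0.0225, 0.1458), dt=1.0 → body Δ=(-0.1404, -0.0328, 0.1458) → world pose (0.1710, -0.2214, 0.4708)

(0.1710, -0.2214, 0.4708)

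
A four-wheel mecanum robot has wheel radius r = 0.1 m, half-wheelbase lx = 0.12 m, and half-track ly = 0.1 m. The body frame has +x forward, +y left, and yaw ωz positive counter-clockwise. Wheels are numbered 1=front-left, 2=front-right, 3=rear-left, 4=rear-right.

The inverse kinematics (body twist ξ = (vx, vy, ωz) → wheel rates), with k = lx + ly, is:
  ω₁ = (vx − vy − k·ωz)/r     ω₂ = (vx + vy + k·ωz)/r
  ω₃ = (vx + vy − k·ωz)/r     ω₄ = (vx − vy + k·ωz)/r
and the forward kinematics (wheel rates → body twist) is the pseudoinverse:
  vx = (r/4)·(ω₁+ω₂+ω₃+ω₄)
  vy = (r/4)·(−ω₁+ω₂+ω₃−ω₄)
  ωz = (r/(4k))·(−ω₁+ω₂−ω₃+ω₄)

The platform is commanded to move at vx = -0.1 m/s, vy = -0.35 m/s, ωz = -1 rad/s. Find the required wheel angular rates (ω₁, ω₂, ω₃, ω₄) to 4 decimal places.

k = lx + ly = 0.12 + 0.1 = 0.2200;  k·ωz = 0.2200·-1 = -0.2200
ω₁ (FL) = (vx − vy − k·ωz)/r = 0.4700/0.1 = 4.7000
ω₂ (FR) = (vx + vy + k·ωz)/r = -0.6700/0.1 = -6.7000
ω₃ (RL) = (vx + vy − k·ωz)/r = -0.2300/0.1 = -2.3000
ω₄ (RR) = (vx − vy + k·ωz)/r = 0.0300/0.1 = 0.3000

(4.7000, -6.7000, -2.3000, 0.3000)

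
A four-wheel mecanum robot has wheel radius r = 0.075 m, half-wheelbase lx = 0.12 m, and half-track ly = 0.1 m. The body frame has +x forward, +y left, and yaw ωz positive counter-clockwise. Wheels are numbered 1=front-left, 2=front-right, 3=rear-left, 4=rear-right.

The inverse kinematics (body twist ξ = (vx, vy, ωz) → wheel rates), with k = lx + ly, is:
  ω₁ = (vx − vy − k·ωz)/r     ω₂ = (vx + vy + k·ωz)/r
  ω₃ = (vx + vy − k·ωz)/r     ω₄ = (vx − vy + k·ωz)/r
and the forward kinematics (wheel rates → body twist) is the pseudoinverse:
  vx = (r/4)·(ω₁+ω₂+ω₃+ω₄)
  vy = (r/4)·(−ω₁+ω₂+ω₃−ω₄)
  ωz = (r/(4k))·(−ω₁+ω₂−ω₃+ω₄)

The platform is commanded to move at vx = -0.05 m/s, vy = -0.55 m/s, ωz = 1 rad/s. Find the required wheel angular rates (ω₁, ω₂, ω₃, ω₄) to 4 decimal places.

(3.7333, -5.0667, -10.9333, 9.6000)

k = lx + ly = 0.12 + 0.1 = 0.2200;  k·ωz = 0.2200·1 = 0.2200
ω₁ (FL) = (vx − vy − k·ωz)/r = 0.2800/0.075 = 3.7333
ω₂ (FR) = (vx + vy + k·ωz)/r = -0.3800/0.075 = -5.0667
ω₃ (RL) = (vx + vy − k·ωz)/r = -0.8200/0.075 = -10.9333
ω₄ (RR) = (vx − vy + k·ωz)/r = 0.7200/0.075 = 9.6000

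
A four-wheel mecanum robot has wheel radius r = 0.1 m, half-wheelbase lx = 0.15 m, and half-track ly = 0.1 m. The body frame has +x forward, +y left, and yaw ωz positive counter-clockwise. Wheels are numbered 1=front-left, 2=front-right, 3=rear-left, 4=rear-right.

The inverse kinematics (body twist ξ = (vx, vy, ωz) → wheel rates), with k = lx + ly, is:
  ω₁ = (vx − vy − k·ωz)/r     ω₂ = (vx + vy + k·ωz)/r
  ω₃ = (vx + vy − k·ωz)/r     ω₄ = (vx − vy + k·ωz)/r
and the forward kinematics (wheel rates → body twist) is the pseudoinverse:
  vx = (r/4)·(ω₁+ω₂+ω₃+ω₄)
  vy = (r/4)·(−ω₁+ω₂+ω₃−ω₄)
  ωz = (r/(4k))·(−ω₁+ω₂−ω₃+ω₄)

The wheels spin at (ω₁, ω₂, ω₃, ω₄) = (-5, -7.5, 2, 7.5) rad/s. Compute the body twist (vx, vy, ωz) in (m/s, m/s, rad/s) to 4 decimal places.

k = lx + ly = 0.15 + 0.1 = 0.2500
ω₁+ω₂+ω₃+ω₄ = -3.0000  →  vx = (0.1/4)·-3.0000 = -0.0750
−ω₁+ω₂+ω₃−ω₄ = -8.0000  →  vy = (0.1/4)·-8.0000 = -0.2000
−ω₁+ω₂−ω₃+ω₄ = 3.0000  →  ωz = (0.1/1.0000)·3.0000 = 0.3000

(-0.0750, -0.2000, 0.3000)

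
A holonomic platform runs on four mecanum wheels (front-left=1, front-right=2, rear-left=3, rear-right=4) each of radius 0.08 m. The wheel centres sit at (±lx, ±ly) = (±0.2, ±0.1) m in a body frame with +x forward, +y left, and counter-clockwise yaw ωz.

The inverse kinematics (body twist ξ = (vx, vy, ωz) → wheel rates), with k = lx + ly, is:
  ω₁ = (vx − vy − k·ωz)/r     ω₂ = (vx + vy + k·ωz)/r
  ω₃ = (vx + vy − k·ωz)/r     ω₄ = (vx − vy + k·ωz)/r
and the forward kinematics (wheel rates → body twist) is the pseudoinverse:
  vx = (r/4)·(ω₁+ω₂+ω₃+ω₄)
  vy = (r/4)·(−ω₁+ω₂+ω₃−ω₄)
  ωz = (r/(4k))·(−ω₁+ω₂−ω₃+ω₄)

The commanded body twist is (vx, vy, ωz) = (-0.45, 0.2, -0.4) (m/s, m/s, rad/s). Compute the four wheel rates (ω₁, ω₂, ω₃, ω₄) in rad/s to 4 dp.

k = lx + ly = 0.2 + 0.1 = 0.3000;  k·ωz = 0.3000·-0.4 = -0.1200
ω₁ (FL) = (vx − vy − k·ωz)/r = -0.5300/0.08 = -6.6250
ω₂ (FR) = (vx + vy + k·ωz)/r = -0.3700/0.08 = -4.6250
ω₃ (RL) = (vx + vy − k·ωz)/r = -0.1300/0.08 = -1.6250
ω₄ (RR) = (vx − vy + k·ωz)/r = -0.7700/0.08 = -9.6250

(-6.6250, -4.6250, -1.6250, -9.6250)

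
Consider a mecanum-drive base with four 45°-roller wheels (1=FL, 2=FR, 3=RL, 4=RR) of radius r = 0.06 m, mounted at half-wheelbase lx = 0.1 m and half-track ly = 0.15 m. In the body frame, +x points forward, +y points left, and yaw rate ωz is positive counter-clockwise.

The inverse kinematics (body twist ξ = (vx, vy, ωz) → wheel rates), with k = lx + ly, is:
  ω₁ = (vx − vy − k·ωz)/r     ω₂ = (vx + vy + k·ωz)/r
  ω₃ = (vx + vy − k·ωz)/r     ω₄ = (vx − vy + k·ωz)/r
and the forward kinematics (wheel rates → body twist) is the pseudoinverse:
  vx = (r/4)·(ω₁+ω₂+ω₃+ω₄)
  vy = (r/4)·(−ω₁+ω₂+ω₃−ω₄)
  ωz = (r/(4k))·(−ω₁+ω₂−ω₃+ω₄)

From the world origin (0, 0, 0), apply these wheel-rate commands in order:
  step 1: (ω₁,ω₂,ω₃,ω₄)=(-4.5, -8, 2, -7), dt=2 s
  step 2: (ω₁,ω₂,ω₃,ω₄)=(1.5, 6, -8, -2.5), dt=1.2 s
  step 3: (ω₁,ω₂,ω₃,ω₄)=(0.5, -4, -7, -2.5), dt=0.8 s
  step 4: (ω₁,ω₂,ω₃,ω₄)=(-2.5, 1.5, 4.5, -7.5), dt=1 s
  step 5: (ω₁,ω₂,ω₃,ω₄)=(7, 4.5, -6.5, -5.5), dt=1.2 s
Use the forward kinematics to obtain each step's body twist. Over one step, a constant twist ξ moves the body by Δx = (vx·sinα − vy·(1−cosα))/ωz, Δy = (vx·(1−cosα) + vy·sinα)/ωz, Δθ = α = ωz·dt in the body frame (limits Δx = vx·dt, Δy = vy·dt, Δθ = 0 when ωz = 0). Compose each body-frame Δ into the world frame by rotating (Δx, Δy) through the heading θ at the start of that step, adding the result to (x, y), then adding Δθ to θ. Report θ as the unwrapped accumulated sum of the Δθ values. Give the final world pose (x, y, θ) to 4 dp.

step 1: ξ=(vx,vy,ωz)=(-0.2625, 0.0825, -0.7500), dt=2.0 → body Δ=(-0.2469, 0.4350, -1.5000) → world pose (-0.2469, 0.4350, -1.5000)
step 2: ξ=(vx,vy,ωz)=(-0.0450, -0.0150, 0.6000), dt=1.2 → body Δ=(-0.0432, -0.0351, 0.7200) → world pose (-0.2850, 0.4756, -0.7800)
step 3: ξ=(vx,vy,ωz)=(-0.1950, -0.1350, 0.0000), dt=0.8 → body Δ=(-0.1560, -0.1080, 0.0000) → world pose (-0.4718, 0.5086, -0.7800)
step 4: ξ=(vx,vy,ωz)=(-0.0600, 0.2400, -0.4800), dt=1.0 → body Δ=(-0.0012, 0.2450, -0.4800) → world pose (-0.3004, 0.6836, -1.2600)
step 5: ξ=(vx,vy,ωz)=(-0.0075, -0.0525, -0.0900), dt=1.2 → body Δ=(-0.0124, -0.0624, -0.1080) → world pose (-0.3636, 0.6763, -1.3680)

(-0.3636, 0.6763, -1.3680)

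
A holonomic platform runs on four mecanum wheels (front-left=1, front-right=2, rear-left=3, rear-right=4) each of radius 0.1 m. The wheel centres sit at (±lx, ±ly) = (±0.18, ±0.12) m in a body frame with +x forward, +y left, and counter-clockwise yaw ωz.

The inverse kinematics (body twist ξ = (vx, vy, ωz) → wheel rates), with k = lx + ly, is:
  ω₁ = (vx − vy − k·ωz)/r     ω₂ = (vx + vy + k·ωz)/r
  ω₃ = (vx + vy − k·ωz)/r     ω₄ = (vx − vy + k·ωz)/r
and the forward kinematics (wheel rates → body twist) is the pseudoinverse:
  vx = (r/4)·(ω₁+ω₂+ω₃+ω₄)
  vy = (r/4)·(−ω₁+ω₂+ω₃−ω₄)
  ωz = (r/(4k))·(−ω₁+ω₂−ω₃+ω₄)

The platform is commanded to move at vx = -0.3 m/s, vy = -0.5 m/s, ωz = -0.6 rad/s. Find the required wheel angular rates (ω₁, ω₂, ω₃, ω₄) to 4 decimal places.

k = lx + ly = 0.18 + 0.12 = 0.3000;  k·ωz = 0.3000·-0.6 = -0.1800
ω₁ (FL) = (vx − vy − k·ωz)/r = 0.3800/0.1 = 3.8000
ω₂ (FR) = (vx + vy + k·ωz)/r = -0.9800/0.1 = -9.8000
ω₃ (RL) = (vx + vy − k·ωz)/r = -0.6200/0.1 = -6.2000
ω₄ (RR) = (vx − vy + k·ωz)/r = 0.0200/0.1 = 0.2000

(3.8000, -9.8000, -6.2000, 0.2000)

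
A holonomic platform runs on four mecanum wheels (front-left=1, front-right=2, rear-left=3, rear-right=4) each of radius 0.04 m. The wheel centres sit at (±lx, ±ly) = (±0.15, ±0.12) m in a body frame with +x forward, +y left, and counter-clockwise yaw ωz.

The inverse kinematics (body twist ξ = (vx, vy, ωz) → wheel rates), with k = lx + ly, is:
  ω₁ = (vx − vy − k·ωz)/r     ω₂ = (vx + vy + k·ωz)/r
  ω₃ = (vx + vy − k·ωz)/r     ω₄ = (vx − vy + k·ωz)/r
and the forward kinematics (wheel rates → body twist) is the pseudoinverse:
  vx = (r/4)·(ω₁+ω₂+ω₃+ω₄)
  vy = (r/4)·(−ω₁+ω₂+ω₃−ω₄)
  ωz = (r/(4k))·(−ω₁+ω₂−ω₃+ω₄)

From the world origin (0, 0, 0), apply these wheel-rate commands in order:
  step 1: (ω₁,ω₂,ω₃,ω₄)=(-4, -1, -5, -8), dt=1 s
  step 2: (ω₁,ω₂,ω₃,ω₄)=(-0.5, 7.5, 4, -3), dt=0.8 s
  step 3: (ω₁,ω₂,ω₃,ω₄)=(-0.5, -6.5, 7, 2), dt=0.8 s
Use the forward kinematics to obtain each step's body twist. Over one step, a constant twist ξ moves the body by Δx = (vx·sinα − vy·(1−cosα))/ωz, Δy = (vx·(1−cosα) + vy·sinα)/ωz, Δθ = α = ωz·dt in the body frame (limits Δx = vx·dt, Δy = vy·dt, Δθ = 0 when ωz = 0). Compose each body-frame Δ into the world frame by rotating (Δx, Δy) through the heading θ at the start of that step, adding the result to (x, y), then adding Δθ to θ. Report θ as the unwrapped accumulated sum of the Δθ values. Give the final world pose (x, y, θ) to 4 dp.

step 1: ξ=(vx,vy,ωz)=(-0.1800, 0.0600, 0.0000), dt=1.0 → body Δ=(-0.1800, 0.0600, 0.0000) → world pose (-0.1800, 0.0600, 0.0000)
step 2: ξ=(vx,vy,ωz)=(0.0800, 0.1500, 0.0370), dt=0.8 → body Δ=(0.0622, 0.1209, 0.0296) → world pose (-0.1178, 0.1809, 0.0296)
step 3: ξ=(vx,vy,ωz)=(0.0200, -0.0100, -0.4074), dt=0.8 → body Δ=(0.0144, -0.0104, -0.3259) → world pose (-0.1031, 0.1709, -0.2963)

(-0.1031, 0.1709, -0.2963)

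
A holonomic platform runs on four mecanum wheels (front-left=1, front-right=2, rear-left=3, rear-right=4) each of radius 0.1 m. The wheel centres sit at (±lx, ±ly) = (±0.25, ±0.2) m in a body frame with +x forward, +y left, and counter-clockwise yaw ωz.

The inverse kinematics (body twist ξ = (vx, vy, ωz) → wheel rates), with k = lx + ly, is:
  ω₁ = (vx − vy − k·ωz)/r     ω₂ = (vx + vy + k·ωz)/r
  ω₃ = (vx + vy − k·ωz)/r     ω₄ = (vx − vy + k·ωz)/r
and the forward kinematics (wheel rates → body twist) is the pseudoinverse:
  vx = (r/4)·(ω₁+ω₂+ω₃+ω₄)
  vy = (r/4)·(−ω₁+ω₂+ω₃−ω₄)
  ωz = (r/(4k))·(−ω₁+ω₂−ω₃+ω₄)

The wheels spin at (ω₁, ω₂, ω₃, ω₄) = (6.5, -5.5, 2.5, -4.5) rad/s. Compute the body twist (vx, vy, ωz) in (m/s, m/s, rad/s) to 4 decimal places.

k = lx + ly = 0.25 + 0.2 = 0.4500
ω₁+ω₂+ω₃+ω₄ = -1.0000  →  vx = (0.1/4)·-1.0000 = -0.0250
−ω₁+ω₂+ω₃−ω₄ = -5.0000  →  vy = (0.1/4)·-5.0000 = -0.1250
−ω₁+ω₂−ω₃+ω₄ = -19.0000  →  ωz = (0.1/1.8000)·-19.0000 = -1.0556

(-0.0250, -0.1250, -1.0556)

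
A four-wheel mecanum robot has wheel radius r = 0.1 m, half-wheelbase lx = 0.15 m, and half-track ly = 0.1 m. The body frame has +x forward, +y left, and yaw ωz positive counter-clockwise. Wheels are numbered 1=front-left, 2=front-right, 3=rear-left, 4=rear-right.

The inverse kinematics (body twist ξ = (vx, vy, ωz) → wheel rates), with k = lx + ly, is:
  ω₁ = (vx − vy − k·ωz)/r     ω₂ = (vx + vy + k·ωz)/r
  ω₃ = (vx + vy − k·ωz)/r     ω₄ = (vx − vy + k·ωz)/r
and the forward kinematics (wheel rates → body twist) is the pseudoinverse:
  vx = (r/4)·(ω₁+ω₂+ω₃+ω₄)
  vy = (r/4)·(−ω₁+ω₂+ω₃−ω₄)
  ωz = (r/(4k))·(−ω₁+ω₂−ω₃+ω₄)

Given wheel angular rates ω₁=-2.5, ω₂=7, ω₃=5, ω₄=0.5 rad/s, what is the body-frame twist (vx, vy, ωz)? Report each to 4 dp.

k = lx + ly = 0.15 + 0.1 = 0.2500
ω₁+ω₂+ω₃+ω₄ = 10.0000  →  vx = (0.1/4)·10.0000 = 0.2500
−ω₁+ω₂+ω₃−ω₄ = 14.0000  →  vy = (0.1/4)·14.0000 = 0.3500
−ω₁+ω₂−ω₃+ω₄ = 5.0000  →  ωz = (0.1/1.0000)·5.0000 = 0.5000

(0.2500, 0.3500, 0.5000)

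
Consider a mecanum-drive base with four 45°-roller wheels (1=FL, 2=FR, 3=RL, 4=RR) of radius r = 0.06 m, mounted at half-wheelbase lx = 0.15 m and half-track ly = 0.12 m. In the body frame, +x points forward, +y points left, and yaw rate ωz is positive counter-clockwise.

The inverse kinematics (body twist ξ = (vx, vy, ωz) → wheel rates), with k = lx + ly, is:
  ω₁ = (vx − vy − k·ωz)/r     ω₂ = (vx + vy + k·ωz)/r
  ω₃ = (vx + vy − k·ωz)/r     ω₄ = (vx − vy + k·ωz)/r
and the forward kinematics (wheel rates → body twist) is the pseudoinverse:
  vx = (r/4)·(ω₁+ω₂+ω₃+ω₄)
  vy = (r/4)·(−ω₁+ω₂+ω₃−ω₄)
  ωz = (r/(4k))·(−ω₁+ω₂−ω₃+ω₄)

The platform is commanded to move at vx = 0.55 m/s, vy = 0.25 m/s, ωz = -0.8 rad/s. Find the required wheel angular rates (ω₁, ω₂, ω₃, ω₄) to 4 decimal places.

k = lx + ly = 0.15 + 0.12 = 0.2700;  k·ωz = 0.2700·-0.8 = -0.2160
ω₁ (FL) = (vx − vy − k·ωz)/r = 0.5160/0.06 = 8.6000
ω₂ (FR) = (vx + vy + k·ωz)/r = 0.5840/0.06 = 9.7333
ω₃ (RL) = (vx + vy − k·ωz)/r = 1.0160/0.06 = 16.9333
ω₄ (RR) = (vx − vy + k·ωz)/r = 0.0840/0.06 = 1.4000

(8.6000, 9.7333, 16.9333, 1.4000)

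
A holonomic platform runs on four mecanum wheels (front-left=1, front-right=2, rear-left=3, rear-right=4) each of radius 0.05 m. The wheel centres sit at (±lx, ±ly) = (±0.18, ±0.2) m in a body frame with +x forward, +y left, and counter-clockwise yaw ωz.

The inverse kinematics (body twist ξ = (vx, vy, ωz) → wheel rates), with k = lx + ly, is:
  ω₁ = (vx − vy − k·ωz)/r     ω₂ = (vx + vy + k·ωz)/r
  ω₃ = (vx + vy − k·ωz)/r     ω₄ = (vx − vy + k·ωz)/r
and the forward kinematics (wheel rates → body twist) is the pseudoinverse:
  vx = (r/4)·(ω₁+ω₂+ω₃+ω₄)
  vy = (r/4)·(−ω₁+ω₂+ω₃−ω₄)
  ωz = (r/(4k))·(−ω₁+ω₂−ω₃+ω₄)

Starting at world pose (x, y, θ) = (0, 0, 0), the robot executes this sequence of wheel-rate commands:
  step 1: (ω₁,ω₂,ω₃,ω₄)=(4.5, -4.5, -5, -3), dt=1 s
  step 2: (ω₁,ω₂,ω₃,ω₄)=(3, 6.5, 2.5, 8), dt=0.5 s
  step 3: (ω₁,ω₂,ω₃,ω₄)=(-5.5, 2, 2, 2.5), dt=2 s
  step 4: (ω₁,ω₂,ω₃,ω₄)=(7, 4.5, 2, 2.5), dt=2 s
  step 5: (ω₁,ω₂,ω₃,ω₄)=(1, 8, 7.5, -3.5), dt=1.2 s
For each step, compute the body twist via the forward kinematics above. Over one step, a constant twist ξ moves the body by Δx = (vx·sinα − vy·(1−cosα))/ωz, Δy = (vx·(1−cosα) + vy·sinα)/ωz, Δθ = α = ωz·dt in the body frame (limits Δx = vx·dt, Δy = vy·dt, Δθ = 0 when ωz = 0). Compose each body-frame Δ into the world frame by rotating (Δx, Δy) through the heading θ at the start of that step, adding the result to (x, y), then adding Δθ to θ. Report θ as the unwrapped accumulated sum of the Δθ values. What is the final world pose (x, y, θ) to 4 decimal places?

step 1: ξ=(vx,vy,ωz)=(-0.1000, -0.1375, -0.2303), dt=1.0 → body Δ=(-0.1149, -0.1248, -0.2303) → world pose (-0.1149, -0.1248, -0.2303)
step 2: ξ=(vx,vy,ωz)=(0.2500, -0.0250, 0.2961), dt=0.5 → body Δ=(0.1255, -0.0032, 0.1480) → world pose (0.0065, -0.1566, -0.0822)
step 3: ξ=(vx,vy,ωz)=(0.0125, 0.0875, 0.2632), dt=2.0 → body Δ=(-0.0211, 0.1735, 0.5263) → world pose (-0.0003, 0.0180, 0.4441)
step 4: ξ=(vx,vy,ωz)=(0.2000, -0.0375, -0.0658), dt=2.0 → body Δ=(0.3939, -0.1011, -0.1316) → world pose (0.3989, 0.0960, 0.3125)
step 5: ξ=(vx,vy,ωz)=(0.1625, 0.2250, -0.1316), dt=1.2 → body Δ=(0.2155, 0.2535, -0.1579) → world pose (0.5259, 0.4035, 0.1546)

(0.5259, 0.4035, 0.1546)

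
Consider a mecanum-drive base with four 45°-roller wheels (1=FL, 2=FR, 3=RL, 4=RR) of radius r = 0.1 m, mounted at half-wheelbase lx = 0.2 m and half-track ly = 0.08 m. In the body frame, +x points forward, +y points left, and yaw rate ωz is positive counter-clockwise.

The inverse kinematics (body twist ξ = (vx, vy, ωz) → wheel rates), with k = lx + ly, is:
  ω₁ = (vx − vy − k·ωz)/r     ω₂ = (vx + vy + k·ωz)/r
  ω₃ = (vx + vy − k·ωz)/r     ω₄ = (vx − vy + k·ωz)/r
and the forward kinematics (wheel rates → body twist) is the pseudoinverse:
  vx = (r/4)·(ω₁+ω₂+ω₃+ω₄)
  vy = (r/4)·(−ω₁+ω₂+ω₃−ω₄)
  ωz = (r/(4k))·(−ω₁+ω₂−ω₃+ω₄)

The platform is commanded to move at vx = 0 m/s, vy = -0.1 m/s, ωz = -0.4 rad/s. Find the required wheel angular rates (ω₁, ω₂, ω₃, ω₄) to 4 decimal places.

(2.1200, -2.1200, 0.1200, -0.1200)

k = lx + ly = 0.2 + 0.08 = 0.2800;  k·ωz = 0.2800·-0.4 = -0.1120
ω₁ (FL) = (vx − vy − k·ωz)/r = 0.2120/0.1 = 2.1200
ω₂ (FR) = (vx + vy + k·ωz)/r = -0.2120/0.1 = -2.1200
ω₃ (RL) = (vx + vy − k·ωz)/r = 0.0120/0.1 = 0.1200
ω₄ (RR) = (vx − vy + k·ωz)/r = -0.0120/0.1 = -0.1200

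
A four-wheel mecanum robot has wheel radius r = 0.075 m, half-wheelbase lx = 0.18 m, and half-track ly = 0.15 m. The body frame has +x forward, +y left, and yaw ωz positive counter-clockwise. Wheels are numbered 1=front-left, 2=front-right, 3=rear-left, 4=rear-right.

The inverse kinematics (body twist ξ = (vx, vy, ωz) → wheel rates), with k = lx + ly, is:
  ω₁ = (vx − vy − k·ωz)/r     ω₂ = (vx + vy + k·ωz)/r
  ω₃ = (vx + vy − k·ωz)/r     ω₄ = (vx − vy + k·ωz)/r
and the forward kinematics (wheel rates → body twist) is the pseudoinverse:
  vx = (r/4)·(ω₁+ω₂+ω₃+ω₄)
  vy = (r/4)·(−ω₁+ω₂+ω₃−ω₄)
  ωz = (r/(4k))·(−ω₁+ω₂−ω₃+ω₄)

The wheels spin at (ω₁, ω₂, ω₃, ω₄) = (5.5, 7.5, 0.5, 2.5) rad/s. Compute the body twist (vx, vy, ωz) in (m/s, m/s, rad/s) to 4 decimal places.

(0.3000, 0.0000, 0.2273)

k = lx + ly = 0.18 + 0.15 = 0.3300
ω₁+ω₂+ω₃+ω₄ = 16.0000  →  vx = (0.075/4)·16.0000 = 0.3000
−ω₁+ω₂+ω₃−ω₄ = 0.0000  →  vy = (0.075/4)·0.0000 = 0.0000
−ω₁+ω₂−ω₃+ω₄ = 4.0000  →  ωz = (0.075/1.3200)·4.0000 = 0.2273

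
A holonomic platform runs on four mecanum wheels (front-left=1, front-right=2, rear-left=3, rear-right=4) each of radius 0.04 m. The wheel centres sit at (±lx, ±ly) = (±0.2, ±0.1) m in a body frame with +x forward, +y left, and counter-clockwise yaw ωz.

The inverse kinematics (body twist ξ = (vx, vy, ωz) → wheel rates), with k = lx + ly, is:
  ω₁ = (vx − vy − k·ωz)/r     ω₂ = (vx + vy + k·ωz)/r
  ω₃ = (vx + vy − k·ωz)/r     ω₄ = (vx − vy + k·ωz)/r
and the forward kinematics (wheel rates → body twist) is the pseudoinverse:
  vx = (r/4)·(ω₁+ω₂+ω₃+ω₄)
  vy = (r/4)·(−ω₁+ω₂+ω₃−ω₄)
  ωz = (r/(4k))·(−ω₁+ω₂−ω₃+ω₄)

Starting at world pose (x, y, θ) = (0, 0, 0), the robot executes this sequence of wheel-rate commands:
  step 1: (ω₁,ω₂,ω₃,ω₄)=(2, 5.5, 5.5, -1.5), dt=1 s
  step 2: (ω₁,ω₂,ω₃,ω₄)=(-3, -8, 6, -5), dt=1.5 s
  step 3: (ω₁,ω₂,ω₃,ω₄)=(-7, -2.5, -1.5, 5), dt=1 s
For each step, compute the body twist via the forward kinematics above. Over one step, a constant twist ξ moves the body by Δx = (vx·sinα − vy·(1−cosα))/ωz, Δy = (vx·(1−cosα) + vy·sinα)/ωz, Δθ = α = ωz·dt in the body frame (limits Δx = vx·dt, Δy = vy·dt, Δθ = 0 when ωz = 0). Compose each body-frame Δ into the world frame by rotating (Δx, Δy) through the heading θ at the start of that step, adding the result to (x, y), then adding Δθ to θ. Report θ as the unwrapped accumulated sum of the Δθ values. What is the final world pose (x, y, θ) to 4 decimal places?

(-0.0205, 0.2715, -0.5500)

step 1: ξ=(vx,vy,ωz)=(0.1150, 0.1050, -0.1167), dt=1.0 → body Δ=(0.1209, 0.0981, -0.1167) → world pose (0.1209, 0.0981, -0.1167)
step 2: ξ=(vx,vy,ωz)=(-0.1000, 0.0600, -0.5333), dt=1.5 → body Δ=(-0.1004, 0.1376, -0.8000) → world pose (0.0372, 0.2464, -0.9167)
step 3: ξ=(vx,vy,ωz)=(-0.0600, -0.0200, 0.3667), dt=1.0 → body Δ=(-0.0550, -0.0304, 0.3667) → world pose (-0.0205, 0.2715, -0.5500)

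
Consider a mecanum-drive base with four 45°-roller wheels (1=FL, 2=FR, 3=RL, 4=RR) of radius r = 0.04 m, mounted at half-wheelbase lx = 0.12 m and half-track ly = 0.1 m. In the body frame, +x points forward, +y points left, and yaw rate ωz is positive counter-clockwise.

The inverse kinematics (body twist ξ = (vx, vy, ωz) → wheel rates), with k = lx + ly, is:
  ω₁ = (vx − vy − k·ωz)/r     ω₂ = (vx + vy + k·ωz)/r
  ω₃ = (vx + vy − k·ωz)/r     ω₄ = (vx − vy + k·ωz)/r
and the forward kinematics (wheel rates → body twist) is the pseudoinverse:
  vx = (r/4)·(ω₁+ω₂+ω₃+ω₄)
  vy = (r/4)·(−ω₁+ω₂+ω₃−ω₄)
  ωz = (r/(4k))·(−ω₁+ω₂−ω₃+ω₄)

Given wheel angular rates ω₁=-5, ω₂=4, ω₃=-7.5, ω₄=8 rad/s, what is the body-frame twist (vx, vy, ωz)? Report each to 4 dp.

k = lx + ly = 0.12 + 0.1 = 0.2200
ω₁+ω₂+ω₃+ω₄ = -0.5000  →  vx = (0.04/4)·-0.5000 = -0.0050
−ω₁+ω₂+ω₃−ω₄ = -6.5000  →  vy = (0.04/4)·-6.5000 = -0.0650
−ω₁+ω₂−ω₃+ω₄ = 24.5000  →  ωz = (0.04/0.8800)·24.5000 = 1.1136

(-0.0050, -0.0650, 1.1136)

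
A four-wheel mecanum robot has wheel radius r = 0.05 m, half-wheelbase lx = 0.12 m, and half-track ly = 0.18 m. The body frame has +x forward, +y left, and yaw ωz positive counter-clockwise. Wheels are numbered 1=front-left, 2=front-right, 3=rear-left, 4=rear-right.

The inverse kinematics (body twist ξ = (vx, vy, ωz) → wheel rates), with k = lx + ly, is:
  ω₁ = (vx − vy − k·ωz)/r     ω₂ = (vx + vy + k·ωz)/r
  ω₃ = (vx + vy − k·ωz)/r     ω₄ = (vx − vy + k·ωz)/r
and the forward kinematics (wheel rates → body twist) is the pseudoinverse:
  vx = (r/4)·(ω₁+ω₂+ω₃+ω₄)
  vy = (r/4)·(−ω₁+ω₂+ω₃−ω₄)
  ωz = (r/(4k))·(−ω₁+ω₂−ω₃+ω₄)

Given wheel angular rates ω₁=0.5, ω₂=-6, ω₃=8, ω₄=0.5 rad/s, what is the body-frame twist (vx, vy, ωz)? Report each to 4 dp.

(0.0375, 0.0125, -0.5833)

k = lx + ly = 0.12 + 0.18 = 0.3000
ω₁+ω₂+ω₃+ω₄ = 3.0000  →  vx = (0.05/4)·3.0000 = 0.0375
−ω₁+ω₂+ω₃−ω₄ = 1.0000  →  vy = (0.05/4)·1.0000 = 0.0125
−ω₁+ω₂−ω₃+ω₄ = -14.0000  →  ωz = (0.05/1.2000)·-14.0000 = -0.5833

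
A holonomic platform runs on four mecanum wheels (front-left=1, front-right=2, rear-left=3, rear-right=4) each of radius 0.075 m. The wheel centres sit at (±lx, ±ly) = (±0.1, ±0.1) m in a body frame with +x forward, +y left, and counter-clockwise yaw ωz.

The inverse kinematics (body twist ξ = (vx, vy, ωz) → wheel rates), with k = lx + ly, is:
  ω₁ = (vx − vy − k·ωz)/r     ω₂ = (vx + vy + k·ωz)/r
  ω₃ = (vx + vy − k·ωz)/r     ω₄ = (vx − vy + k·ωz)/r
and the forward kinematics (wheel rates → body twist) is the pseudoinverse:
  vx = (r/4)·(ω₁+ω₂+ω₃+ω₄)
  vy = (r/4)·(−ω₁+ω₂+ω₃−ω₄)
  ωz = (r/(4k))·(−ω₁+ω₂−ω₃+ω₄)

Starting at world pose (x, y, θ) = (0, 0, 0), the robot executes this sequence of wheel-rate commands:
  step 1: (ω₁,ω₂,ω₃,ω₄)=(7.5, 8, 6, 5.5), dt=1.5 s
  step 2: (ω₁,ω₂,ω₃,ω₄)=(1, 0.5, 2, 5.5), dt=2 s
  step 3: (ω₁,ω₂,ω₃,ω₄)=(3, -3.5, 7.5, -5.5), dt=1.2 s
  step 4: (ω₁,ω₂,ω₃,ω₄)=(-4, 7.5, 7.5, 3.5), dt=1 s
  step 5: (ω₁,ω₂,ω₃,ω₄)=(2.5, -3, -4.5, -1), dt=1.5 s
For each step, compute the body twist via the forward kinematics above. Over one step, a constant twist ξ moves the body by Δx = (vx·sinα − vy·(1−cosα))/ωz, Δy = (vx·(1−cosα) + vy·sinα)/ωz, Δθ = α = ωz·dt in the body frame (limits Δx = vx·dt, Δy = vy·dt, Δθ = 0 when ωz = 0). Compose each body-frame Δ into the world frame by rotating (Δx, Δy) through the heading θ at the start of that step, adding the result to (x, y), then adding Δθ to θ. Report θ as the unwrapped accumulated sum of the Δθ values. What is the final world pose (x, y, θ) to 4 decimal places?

step 1: ξ=(vx,vy,ωz)=(0.5062, 0.0187, 0.0000), dt=1.5 → body Δ=(0.7594, 0.0281, 0.0000) → world pose (0.7594, 0.0281, 0.0000)
step 2: ξ=(vx,vy,ωz)=(0.1687, -0.0750, 0.2812), dt=2.0 → body Δ=(0.3611, -0.0498, 0.5625) → world pose (1.1204, -0.0216, 0.5625)
step 3: ξ=(vx,vy,ωz)=(0.0281, 0.1219, -1.8281), dt=1.2 → body Δ=(0.1181, 0.0298, -2.1937) → world pose (1.2044, 0.0665, -1.6312)
step 4: ξ=(vx,vy,ωz)=(0.2719, 0.2906, 0.7031), dt=1.0 → body Δ=(0.1520, 0.3590, 0.7031) → world pose (1.5536, -0.1069, -0.9281)
step 5: ξ=(vx,vy,ωz)=(-0.1125, -0.1687, -0.1875), dt=1.5 → body Δ=(-0.2019, -0.2262, -0.2812) → world pose (1.2515, -0.0809, -1.2094)

(1.2515, -0.0809, -1.2094)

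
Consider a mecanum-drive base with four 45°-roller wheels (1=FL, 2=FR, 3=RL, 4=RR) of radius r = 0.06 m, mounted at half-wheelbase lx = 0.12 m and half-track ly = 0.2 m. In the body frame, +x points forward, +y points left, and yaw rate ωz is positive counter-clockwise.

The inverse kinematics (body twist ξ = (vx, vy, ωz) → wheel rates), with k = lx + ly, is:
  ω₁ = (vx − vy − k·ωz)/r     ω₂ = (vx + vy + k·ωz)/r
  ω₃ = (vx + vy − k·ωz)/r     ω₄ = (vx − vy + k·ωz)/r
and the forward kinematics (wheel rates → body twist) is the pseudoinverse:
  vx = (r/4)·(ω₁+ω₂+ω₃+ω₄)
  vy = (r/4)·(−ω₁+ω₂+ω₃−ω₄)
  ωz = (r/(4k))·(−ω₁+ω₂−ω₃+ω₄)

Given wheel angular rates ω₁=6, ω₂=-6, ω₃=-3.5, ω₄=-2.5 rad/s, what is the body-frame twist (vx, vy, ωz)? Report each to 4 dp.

(-0.0900, -0.1950, -0.5156)

k = lx + ly = 0.12 + 0.2 = 0.3200
ω₁+ω₂+ω₃+ω₄ = -6.0000  →  vx = (0.06/4)·-6.0000 = -0.0900
−ω₁+ω₂+ω₃−ω₄ = -13.0000  →  vy = (0.06/4)·-13.0000 = -0.1950
−ω₁+ω₂−ω₃+ω₄ = -11.0000  →  ωz = (0.06/1.2800)·-11.0000 = -0.5156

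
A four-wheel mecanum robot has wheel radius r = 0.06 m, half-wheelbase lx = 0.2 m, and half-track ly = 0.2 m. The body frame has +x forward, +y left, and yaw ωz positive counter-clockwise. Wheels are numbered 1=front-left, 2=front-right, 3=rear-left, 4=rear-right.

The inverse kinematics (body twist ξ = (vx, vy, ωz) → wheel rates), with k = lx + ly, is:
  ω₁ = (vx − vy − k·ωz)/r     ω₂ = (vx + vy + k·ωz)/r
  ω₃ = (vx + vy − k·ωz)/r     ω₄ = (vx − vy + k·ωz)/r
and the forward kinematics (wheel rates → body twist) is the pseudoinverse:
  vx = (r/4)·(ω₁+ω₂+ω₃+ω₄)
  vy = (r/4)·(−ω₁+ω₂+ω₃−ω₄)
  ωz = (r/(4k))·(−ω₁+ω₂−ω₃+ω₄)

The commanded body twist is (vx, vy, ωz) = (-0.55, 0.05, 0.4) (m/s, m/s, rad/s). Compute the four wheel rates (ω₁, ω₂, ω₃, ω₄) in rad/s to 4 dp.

k = lx + ly = 0.2 + 0.2 = 0.4000;  k·ωz = 0.4000·0.4 = 0.1600
ω₁ (FL) = (vx − vy − k·ωz)/r = -0.7600/0.06 = -12.6667
ω₂ (FR) = (vx + vy + k·ωz)/r = -0.3400/0.06 = -5.6667
ω₃ (RL) = (vx + vy − k·ωz)/r = -0.6600/0.06 = -11.0000
ω₄ (RR) = (vx − vy + k·ωz)/r = -0.4400/0.06 = -7.3333

(-12.6667, -5.6667, -11.0000, -7.3333)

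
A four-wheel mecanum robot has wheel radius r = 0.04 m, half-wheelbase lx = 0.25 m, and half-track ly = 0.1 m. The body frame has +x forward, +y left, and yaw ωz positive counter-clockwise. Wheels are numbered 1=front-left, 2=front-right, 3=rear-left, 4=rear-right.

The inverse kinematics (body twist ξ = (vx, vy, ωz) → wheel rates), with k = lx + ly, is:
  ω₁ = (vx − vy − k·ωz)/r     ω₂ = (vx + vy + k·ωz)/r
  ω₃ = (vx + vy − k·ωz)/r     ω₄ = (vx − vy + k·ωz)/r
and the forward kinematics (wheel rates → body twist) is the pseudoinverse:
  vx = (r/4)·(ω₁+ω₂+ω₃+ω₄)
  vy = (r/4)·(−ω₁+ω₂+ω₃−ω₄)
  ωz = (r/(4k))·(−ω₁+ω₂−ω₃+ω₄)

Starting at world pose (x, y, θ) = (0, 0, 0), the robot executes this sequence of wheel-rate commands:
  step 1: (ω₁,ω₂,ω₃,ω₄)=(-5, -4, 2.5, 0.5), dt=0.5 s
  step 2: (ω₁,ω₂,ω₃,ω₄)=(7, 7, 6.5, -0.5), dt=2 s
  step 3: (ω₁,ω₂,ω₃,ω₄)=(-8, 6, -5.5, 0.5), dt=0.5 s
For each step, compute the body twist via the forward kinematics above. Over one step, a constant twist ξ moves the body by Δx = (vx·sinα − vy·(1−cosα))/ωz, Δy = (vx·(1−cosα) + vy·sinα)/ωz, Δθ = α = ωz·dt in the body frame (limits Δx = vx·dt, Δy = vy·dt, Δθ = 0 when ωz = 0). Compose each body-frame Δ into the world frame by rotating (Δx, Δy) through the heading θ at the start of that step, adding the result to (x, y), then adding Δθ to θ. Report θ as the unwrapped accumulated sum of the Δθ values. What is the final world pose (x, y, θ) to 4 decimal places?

step 1: ξ=(vx,vy,ωz)=(-0.0600, 0.0300, -0.0286), dt=0.5 → body Δ=(-0.0299, 0.0152, -0.0143) → world pose (-0.0299, 0.0152, -0.0143)
step 2: ξ=(vx,vy,ωz)=(0.2000, 0.0700, -0.2000), dt=2.0 → body Δ=(0.4170, 0.0574, -0.4000) → world pose (0.3879, 0.0666, -0.4143)
step 3: ξ=(vx,vy,ωz)=(-0.0700, 0.0800, 0.5714), dt=0.5 → body Δ=(-0.0402, 0.0345, 0.2857) → world pose (0.3650, 0.1144, -0.1286)

(0.3650, 0.1144, -0.1286)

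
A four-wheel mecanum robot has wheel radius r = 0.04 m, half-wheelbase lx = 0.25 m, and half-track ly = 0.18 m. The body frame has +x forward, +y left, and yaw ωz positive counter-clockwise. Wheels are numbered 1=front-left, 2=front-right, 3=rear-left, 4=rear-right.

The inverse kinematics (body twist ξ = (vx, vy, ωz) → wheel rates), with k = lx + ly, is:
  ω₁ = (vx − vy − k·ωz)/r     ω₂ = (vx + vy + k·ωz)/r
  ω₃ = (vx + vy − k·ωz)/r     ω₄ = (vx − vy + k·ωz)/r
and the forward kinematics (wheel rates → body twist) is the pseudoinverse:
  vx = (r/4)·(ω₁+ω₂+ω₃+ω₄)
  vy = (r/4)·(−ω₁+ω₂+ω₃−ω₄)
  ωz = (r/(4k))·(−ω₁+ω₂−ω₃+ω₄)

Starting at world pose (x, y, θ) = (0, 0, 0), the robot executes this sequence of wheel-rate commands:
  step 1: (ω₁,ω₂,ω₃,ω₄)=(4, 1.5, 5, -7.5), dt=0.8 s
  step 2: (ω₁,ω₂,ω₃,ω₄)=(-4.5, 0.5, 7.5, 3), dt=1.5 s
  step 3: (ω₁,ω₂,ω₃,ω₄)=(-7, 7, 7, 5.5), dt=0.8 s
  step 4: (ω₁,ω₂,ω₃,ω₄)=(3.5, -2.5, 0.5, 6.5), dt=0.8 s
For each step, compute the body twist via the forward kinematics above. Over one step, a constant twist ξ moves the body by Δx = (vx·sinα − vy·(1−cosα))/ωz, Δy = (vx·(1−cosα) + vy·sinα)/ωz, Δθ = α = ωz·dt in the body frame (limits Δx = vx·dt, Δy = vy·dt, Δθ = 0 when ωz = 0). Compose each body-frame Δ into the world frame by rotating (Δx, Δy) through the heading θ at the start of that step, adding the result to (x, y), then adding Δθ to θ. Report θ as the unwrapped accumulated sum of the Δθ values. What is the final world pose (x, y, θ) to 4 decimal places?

(0.3446, 0.1971, -0.0291)

step 1: ξ=(vx,vy,ωz)=(0.0300, 0.1000, -0.3488), dt=0.8 → body Δ=(0.0348, 0.0756, -0.2791) → world pose (0.0348, 0.0756, -0.2791)
step 2: ξ=(vx,vy,ωz)=(0.0650, 0.0950, 0.0116), dt=1.5 → body Δ=(0.0963, 0.1433, 0.0174) → world pose (0.1668, 0.1869, -0.2616)
step 3: ξ=(vx,vy,ωz)=(0.1250, 0.1550, 0.2907), dt=0.8 → body Δ=(0.0847, 0.1345, 0.2326) → world pose (0.2834, 0.2949, -0.0291)
step 4: ξ=(vx,vy,ωz)=(0.0800, -0.1200, 0.0000), dt=0.8 → body Δ=(0.0640, -0.0960, 0.0000) → world pose (0.3446, 0.1971, -0.0291)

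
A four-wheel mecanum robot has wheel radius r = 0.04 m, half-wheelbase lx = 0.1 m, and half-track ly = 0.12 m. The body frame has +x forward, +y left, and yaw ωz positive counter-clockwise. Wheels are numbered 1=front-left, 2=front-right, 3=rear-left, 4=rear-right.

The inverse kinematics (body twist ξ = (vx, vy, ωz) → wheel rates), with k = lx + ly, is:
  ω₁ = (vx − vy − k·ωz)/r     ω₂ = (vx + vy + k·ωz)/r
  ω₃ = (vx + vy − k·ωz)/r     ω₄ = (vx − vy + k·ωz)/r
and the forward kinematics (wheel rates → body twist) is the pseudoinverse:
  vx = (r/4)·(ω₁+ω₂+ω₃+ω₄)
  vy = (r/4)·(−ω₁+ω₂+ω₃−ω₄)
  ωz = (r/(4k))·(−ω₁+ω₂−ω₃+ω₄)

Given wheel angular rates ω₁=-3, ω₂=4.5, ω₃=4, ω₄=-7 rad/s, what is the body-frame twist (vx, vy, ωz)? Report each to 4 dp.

k = lx + ly = 0.1 + 0.12 = 0.2200
ω₁+ω₂+ω₃+ω₄ = -1.5000  →  vx = (0.04/4)·-1.5000 = -0.0150
−ω₁+ω₂+ω₃−ω₄ = 18.5000  →  vy = (0.04/4)·18.5000 = 0.1850
−ω₁+ω₂−ω₃+ω₄ = -3.5000  →  ωz = (0.04/0.8800)·-3.5000 = -0.1591

(-0.0150, 0.1850, -0.1591)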